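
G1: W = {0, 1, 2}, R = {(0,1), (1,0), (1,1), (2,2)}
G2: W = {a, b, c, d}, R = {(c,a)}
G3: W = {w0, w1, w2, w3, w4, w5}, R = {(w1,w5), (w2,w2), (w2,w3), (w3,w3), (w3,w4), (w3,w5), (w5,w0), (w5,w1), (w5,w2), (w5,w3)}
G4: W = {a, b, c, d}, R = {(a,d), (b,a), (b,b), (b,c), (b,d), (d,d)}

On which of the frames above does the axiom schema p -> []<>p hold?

G1

Frame correspondent (Sahlqvist): forall x forall y (Rxy -> Ryx) — i.e. symmetry.
G1: condition met.
G2: fails — Rca but not Rac.
G3: fails — Rw5w2 but not Rw2w5.
G4: fails — Rbc but not Rcb.
Valid on: G1.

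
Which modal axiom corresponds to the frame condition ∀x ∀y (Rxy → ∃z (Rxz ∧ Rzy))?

The condition is density. The C4 schema □□ψ → □ψ defines it.
Suppose □□ψ→□ψ is valid. Take Rxy and set V(ψ)={w : xR²w}. Then □□ψ at x, so □ψ at x, so ψ at y, i.e. ∃z(Rxz∧Rzy).

□□ψ → □ψ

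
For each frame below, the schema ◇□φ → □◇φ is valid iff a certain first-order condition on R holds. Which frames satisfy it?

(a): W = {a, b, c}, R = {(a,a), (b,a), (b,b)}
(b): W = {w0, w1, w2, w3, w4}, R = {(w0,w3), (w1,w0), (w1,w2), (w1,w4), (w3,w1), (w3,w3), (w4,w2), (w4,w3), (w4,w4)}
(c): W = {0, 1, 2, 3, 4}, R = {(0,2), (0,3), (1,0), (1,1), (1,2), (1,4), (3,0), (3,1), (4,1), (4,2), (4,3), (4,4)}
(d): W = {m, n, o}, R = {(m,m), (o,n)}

The schema corresponds to convergence: ∀x ∀y ∀z (Rxy ∧ Rxz → ∃w (Ryw ∧ Rzw)).
(a): holds.
(b): fails — Rw1w2 and Rw1w2 but w2 and w2 have no common successor.
(c): fails — R02 and R02 but 2 and 2 have no common successor.
(d): fails — Ron and Ron but n and n have no common successor.

(a)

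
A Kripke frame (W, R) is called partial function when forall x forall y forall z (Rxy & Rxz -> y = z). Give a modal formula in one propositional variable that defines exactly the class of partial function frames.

◇p → □p

A defining formula is ◇p → □p (the CD axiom).
Suppose ◇p→□p is valid. Take Rxy, Rxz and set V(p)={y}. Then ◇p at x, so □p at x, so p at z, i.e. z=y.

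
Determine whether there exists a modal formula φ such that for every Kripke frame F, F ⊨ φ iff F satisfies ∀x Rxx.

Yes: it is reflexivity, defined by the T schema □r → r.
Suppose □r→r is valid. At any x set V(r)={w : Rxw}. Then □r holds at x, so r holds at x, i.e. Rxx.

Yes, by □r → r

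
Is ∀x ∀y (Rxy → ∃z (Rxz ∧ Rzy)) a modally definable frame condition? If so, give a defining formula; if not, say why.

Yes: it is density, defined by the C4 schema □□p → □p.
Suppose □□p→□p is valid. Take Rxy and set V(p)={w : xR²w}. Then □□p at x, so □p at x, so p at y, i.e. ∃z(Rxz∧Rzy).

Definable; □□p → □p defines it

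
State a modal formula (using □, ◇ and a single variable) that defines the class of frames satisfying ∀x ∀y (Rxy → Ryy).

This is shift-reflexivity; the standard corresponding axiom is T□: □(□p → p).
Suppose □(□p→p) is valid. Take Rxy and set V(p)={w : Ryw}. Then at y, □p holds; since □(□p→p) at x, □p→p at y, so p at y, i.e. Ryy.

□(□p → p)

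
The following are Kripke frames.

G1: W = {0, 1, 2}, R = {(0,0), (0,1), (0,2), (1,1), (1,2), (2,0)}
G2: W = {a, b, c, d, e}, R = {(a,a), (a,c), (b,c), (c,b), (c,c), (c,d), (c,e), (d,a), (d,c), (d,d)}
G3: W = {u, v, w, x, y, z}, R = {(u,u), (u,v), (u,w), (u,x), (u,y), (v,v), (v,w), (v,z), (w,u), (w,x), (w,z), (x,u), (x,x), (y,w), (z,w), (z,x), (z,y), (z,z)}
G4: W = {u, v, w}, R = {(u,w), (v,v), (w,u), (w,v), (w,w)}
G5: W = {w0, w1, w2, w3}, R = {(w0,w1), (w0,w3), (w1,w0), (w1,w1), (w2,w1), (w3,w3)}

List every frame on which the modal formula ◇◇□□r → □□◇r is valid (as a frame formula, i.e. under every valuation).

Frame correspondent (Sahlqvist): ∀x ∀y ∀z ((xR²y ∧ xR²z) → ∃w (yR²w ∧ zRw)) — i.e. a generalized confluence (Geach) condition.
G1: ✓.
G2: fails — aR²a, aR²e but no w with aR²w and eRw.
G3: fails — uR²y, uR²y but no t with yR²t and yRt.
G4: fails — uR²v, uR²u but no t with vR²t and uRt.
G5: fails — w0R²w3, w0R²w1 but no w with w3R²w and w1Rw.

G1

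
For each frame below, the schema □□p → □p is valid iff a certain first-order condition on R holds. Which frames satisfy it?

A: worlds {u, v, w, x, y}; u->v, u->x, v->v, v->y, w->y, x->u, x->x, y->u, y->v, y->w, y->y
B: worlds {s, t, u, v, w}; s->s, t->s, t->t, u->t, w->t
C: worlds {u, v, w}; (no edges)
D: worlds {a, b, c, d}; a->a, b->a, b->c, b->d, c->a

Frame correspondent (Sahlqvist): ∀x ∀y (Rxy → ∃z (Rxz ∧ Rzy)) — i.e. density.
A: satisfies the condition.
B: satisfies the condition.
C: satisfies the condition.
D: fails — Rbc but no z with Rbz and Rzc.

A, B, C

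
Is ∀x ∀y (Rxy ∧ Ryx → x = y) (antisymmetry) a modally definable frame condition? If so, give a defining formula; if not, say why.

If a class were modally definable it would be closed under surjective bounded morphisms (Goldblatt–Thomason).
The 8-cycle (worlds w0,w1,w2,w3,w4,w5,w6,w7 with w0→w1→w2→w3→w4→w5→w6→w7→w0) is antisymmetric. Sending even-indexed worlds to • and odd-indexed worlds to ∘ is a surjective bounded morphism onto the two-world frame with •↔∘, which is not antisymmetric.
Hence antisymmetry is not modally definable.

No — not modally definable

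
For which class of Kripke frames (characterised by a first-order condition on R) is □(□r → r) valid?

Suppose □(□r→r) is valid. Take Rxy and set V(r)={w : Ryw}. Then at y, □r holds; since □(□r→r) at x, □r→r at y, so r at y, i.e. Ryy.
Conversely, any frame satisfying ∀x ∀y (Rxy → Ryy) validates the schema.
Frame condition: ∀x ∀y (Rxy → Ryy).

Shift-reflexivity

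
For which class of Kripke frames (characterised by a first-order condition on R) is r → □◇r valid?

Suppose r→□◇r is valid. Take Rxy and set V(r)={x}. Then r at x, so □◇r at x, so ◇r at y, so some z with Ryz has r; z=x, i.e. Ryx.

symmetry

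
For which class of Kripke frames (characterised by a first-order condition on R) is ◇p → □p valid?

Suppose ◇p→□p is valid. Take Rxy, Rxz and set V(p)={y}. Then ◇p at x, so □p at x, so p at z, i.e. z=y.

partial functionality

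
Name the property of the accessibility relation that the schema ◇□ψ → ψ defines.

Replacing ψ by ¬ψ and contraposing gives the equivalent schema ψ → □◇ψ.
Suppose ψ→□◇ψ is valid. Take Rxy and set V(ψ)={x}. Then ψ at x, so □◇ψ at x, so ◇ψ at y, so some z with Ryz has ψ; z=x, i.e. Ryx.
The converse is a direct semantic check.
Frame condition: ∀x ∀y (Rxy → Ryx).

Symmetry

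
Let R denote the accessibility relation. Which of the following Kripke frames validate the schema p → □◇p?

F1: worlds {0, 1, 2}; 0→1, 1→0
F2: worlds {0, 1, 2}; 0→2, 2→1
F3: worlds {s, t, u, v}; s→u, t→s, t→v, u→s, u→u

F1

This is the axiom for symmetry; its first-order frame correspondent is ∀x ∀y (Rxy → Ryx).
F1: holds.
F2: fails — R21 but not R12.
F3: fails — Rtv but not Rvt.
Valid on: F1.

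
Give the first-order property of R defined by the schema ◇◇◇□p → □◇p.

∀x ∀y ∀z ((xR³y ∧ xRz) → ∃w (yRw ∧ zRw))

This is a Sahlqvist (Geach-type) schema ◇^3□^1p → □^1◇^1p.
Minimal-valuation argument: fix x; take any y with xR^3y and any z with xR^1z. Set V(p) to the set of worlds R-reachable from y in exactly 1 step. Then □^1p holds at y, so the antecedent holds at x; validity forces ◇^1p at z, giving a w with zR^1w and yR^1w.
First-order correspondent: ∀x ∀y ∀z ((xR³y ∧ xRz) → ∃w (yRw ∧ zRw)).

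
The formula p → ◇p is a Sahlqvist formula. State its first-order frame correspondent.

This is a form of the T axiom.
Its frame correspondent is reflexivity — ∀x Rxx.

reflexivity: ∀x Rxx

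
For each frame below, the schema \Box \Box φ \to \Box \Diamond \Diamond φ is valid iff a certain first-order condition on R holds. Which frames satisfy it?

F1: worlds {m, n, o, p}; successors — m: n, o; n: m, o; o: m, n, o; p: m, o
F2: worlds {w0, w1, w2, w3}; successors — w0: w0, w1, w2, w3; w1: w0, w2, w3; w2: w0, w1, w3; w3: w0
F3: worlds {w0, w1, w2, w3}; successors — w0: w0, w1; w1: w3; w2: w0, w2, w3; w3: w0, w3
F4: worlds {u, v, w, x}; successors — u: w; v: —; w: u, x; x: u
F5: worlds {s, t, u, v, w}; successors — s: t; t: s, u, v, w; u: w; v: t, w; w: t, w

F1, F2, F3, F5

The schema corresponds to a generalized confluence (Geach) condition: \forall x \forall z (xRz \to \exists w (x R^2 w \wedge z R^2 w)).
F1: holds.
F2: holds.
F3: holds.
F4: fails — xRu but no t with xR²t and uR²t.
F5: holds.
Valid on: F1, F2, F3, F5.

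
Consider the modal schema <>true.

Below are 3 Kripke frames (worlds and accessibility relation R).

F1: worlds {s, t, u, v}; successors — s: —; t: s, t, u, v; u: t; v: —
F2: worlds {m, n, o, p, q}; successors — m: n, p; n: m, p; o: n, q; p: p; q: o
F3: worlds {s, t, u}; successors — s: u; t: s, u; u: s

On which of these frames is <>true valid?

F2, F3

Frame correspondent (Sahlqvist): forall x exists y Rxy — i.e. seriality.
F1: fails — world s has no successor.
F2: holds.
F3: holds.
Valid on: F2, F3.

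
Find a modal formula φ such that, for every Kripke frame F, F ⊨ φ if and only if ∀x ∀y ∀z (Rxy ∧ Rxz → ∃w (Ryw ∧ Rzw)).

A defining formula is ◇□r → □◇r (the .2 axiom).
Suppose ◇□r→□◇r is valid. Take Rxy, Rxz and set V(r)={w : Ryw}. Then □r at y so ◇□r at x, so □◇r at x, so ◇r at z, giving w with Rzw and Ryw.

◇□r → □◇r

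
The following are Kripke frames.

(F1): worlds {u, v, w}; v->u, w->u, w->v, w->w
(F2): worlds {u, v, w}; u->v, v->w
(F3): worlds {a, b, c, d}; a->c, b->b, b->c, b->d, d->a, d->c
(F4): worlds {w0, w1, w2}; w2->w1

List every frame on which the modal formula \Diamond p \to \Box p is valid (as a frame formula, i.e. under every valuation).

The schema corresponds to partial functionality: \forall x \forall y \forall z (Rxy \wedge Rxz \to y = z).
(F1): fails — w sees both u and v.
(F2): holds.
(F3): fails — b sees both b and c.
(F4): holds.
Valid on: (F2), (F4).

(F2), (F4)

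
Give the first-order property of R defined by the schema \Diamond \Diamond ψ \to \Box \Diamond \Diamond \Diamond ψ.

\forall x \forall y \forall z ((x R^2 y \wedge xRz) \to \exists w (y = w \wedge z R^3 w))

This is a Sahlqvist (Geach-type) schema ◇^2□^0ψ → □^1◇^3ψ.
Minimal-valuation argument: fix x; take any y with xR^2y and any z with xR^1z. Set V(ψ) to the set of worlds R-reachable from y in exactly 0 steps. Then □^0ψ holds at y, so the antecedent holds at x; validity forces ◇^3ψ at z, giving a w with zR^3w and yR^0w.
First-order correspondent: \forall x \forall y \forall z ((x R^2 y \wedge xRz) \to \exists w (y = w \wedge z R^3 w)).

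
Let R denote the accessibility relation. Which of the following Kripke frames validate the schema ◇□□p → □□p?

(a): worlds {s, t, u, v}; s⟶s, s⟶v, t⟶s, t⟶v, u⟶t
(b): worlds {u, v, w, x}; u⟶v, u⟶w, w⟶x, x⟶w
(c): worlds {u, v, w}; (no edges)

(c)

The schema corresponds to a generalized confluence (Geach) condition: ∀x ∀y ∀z ((xRy ∧ xR²z) → ∃w (yR²w ∧ z = w)).
(a): fails — sRv, sR²s but no w with vR²w and s=w.
(b): fails — uRv, uR²x but no t with vR²t and x=t.
(c): condition met.
Valid on: (c).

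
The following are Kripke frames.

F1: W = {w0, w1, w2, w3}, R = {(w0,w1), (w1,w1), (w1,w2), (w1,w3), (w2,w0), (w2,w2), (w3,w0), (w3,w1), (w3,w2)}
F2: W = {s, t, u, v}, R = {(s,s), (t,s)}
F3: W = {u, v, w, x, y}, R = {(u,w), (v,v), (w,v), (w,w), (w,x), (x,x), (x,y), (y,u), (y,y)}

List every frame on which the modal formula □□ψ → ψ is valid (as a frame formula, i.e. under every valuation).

Frame correspondent (Sahlqvist): ∀x ∃w (xR²w ∧ x = w) — i.e. a generalized confluence (Geach) condition.
F1: fails — at w0 but no w with w0R²w and w0=w.
F2: fails — at t but no w with tR²w and t=w.
F3: fails — at u but no t with uR²t and u=t.
Valid on no frame.

none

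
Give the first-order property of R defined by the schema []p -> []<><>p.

This is a Sahlqvist (Geach-type) schema ◇^0□^1p → □^1◇^2p.
Minimal-valuation argument: fix x; take any y with xR^0y and any z with xR^1z. Set V(p) to the set of worlds R-reachable from y in exactly 1 step. Then □^1p holds at y, so the antecedent holds at x; validity forces ◇^2p at z, giving a w with zR^2w and yR^1w.
First-order correspondent: forall x forall z (xRz -> exists w (xRw & z R^2 w)).

forall x forall z (xRz -> exists w (xRw & z R^2 w))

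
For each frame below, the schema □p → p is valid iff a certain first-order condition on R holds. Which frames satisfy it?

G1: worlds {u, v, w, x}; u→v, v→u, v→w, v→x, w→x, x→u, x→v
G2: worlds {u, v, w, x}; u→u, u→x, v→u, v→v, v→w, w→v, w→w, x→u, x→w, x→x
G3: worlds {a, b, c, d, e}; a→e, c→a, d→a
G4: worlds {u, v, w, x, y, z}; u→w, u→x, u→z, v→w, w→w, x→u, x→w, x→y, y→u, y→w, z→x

G2

Frame correspondent (Sahlqvist): ∀x Rxx — i.e. reflexivity.
G1: fails — world u does not see itself.
G2: condition met.
G3: fails — world a does not see itself.
G4: fails — world u does not see itself.
Valid on: G2.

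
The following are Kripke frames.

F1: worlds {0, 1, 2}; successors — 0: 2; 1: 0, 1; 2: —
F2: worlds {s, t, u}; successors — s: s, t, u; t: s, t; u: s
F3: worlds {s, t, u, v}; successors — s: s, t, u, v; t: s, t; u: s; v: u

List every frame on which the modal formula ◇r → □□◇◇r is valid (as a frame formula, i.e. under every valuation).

F2

The schema corresponds to a generalized confluence (Geach) condition: ∀x ∀y ∀z ((xRy ∧ xR²z) → ∃w (y = w ∧ zR²w)).
F1: fails — 1R0, 1R²0 but no w with 0=w and 0R²w.
F2: satisfies the condition.
F3: fails — sRt, sR²v but no w with t=w and vR²w.
Valid on: F2.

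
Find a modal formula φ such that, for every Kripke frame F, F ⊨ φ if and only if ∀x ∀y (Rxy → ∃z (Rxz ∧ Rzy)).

This is density; the standard corresponding axiom is C4: □□r → □r.
Suppose □□r→□r is valid. Take Rxy and set V(r)={w : xR²w}. Then □□r at x, so □r at x, so r at y, i.e. ∃z(Rxz∧Rzy).

□□r → □r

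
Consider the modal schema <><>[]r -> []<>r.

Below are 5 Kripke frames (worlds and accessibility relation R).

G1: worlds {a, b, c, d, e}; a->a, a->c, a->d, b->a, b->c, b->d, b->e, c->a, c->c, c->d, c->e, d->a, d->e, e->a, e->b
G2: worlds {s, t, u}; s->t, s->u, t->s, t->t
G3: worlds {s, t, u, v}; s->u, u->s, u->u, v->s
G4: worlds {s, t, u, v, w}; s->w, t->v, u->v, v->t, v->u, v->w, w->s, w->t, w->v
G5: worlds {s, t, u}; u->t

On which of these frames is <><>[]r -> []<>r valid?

The schema corresponds to a generalized confluence (Geach) condition: forall x forall y forall z ((x R^2 y & xRz) -> exists w (yRw & zRw)).
G1: holds.
G2: fails — sR²s, sRu but no w with sRw and uRw.
G3: holds.
G4: fails — sR²s, sRw but no w* with sRw* and wRw*.
G5: holds.
Valid on: G1, G3, G5.

G1, G3, G5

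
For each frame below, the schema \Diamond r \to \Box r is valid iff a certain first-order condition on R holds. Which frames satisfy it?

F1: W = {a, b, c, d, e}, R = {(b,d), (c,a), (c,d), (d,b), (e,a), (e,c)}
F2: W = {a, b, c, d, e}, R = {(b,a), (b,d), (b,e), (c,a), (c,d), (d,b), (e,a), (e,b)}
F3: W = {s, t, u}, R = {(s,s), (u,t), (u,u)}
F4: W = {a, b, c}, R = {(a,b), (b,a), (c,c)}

F4

Frame correspondent (Sahlqvist): \forall x \forall y \forall z (Rxy \wedge Rxz \to y = z) — i.e. partial functionality.
F1: fails — c sees both a and d.
F2: fails — b sees both a and d.
F3: fails — u sees both t and u.
F4: ✓.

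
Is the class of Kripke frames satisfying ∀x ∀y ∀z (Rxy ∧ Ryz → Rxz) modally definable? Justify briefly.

Definable; □r → □□r defines it

Yes: it is transitivity, defined by the 4 schema □r → □□r.
Suppose □r→□□r is valid. Take Rxy, Ryz and set V(r)={w : Rxw}. Then □r at x, so □□r at x, so □r at y, so r at z, i.e. Rxz.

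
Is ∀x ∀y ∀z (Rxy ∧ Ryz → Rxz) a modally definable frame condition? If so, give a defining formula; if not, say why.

The condition is transitivity. A defining modal formula is □q → □□q.
Suppose □q→□□q is valid. Take Rxy, Ryz and set V(q)={w : Rxw}. Then □q at x, so □□q at x, so □q at y, so q at z, i.e. Rxz.

Yes, by □q → □□q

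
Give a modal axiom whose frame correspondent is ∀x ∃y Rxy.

A defining formula is □r → ◇r (the D axiom).

□r → ◇r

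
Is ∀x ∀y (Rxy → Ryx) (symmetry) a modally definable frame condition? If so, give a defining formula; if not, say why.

The condition is symmetry. A defining modal formula is q → □◇q.
Suppose q→□◇q is valid. Take Rxy and set V(q)={x}. Then q at x, so □◇q at x, so ◇q at y, so some z with Ryz has q; z=x, i.e. Ryx.

Yes — defined by q → □◇q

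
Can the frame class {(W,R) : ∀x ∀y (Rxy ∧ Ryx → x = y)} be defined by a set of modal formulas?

No

If a class were modally definable it would be closed under surjective bounded morphisms (Goldblatt–Thomason).
The 6-cycle (worlds a,b,c,d,e,f with a→b→c→d→e→f→a) is antisymmetric. Sending even-indexed worlds to a and odd-indexed worlds to b is a surjective bounded morphism onto the two-world frame with a↔b, which is not antisymmetric.
So no modal formula (or set of formulas) defines exactly the antisymmetric frames.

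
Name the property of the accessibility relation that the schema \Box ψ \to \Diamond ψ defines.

This schema is the D axiom.
It corresponds to seriality: \forall x \exists y Rxy.

seriality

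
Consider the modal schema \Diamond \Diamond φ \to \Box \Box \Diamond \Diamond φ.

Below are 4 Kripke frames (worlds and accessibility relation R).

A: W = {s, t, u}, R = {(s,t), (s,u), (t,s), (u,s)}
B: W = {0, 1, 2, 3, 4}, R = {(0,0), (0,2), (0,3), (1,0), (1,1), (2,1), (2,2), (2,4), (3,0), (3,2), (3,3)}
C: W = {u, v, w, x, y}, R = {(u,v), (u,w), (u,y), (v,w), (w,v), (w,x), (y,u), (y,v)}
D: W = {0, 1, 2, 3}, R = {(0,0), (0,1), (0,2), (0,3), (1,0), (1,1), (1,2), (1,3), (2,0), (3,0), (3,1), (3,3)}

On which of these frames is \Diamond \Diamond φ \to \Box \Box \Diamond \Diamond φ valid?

A, D

Frame correspondent (Sahlqvist): \forall x \forall y \forall z ((x R^2 y \wedge x R^2 z) \to \exists w (y = w \wedge z R^2 w)) — i.e. a generalized confluence (Geach) condition.
A: holds.
B: fails — 0R²0, 0R²4 but no w with 0=w and 4R²w.
C: fails — uR²u, uR²v but no t with u=t and vR²t.
D: holds.
Valid on: A, D.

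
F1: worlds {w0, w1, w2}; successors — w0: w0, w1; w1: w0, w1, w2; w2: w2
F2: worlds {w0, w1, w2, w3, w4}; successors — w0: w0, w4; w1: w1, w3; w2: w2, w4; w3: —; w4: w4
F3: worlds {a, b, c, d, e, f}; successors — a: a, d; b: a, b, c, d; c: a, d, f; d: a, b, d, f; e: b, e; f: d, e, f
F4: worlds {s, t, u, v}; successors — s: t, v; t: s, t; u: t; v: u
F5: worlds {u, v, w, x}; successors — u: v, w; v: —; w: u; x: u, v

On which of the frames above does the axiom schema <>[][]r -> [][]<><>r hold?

Frame correspondent (Sahlqvist): forall x forall y forall z ((xRy & x R^2 z) -> exists w (y R^2 w & z R^2 w)) — i.e. a generalized confluence (Geach) condition.
F1: ✓.
F2: fails — w1Rw1, w1R²w3 but no w with w1R²w and w3R²w.
F3: ✓.
F4: ✓.
F5: fails — uRv, uR²u but no t with vR²t and uR²t.
Valid on: F1, F3, F4.

F1, F3, F4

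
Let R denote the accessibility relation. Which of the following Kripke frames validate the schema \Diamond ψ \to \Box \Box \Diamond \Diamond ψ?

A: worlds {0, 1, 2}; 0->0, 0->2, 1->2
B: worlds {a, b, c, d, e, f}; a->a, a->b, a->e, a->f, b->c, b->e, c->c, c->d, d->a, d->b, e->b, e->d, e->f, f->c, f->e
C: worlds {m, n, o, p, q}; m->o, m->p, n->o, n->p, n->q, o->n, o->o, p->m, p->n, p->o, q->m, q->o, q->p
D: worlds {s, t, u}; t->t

D

This is the axiom for a generalized confluence (Geach) condition; its first-order frame correspondent is \forall x \forall y \forall z ((xRy \wedge x R^2 z) \to \exists w (y = w \wedge z R^2 w)).
A: fails — 0R0, 0R²2 but no w with 0=w and 2R²w.
B: fails — aRa, aR²b but no w with a=w and bR²w.
C: fails — mRp, mR²m but no w with p=w and mR²w.
D: satisfies the condition.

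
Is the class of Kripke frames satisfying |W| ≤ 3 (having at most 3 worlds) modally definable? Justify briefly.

Any modally definable frame class is closed under disjoint unions.
Any modal formula valid on each of 4 disjoint one-world frames is valid on their disjoint union (validity is preserved under disjoint unions). Each one-world frame has |W|=1≤3, but the union has |W|=4.
So no modal formula (or set of formulas) defines exactly the |W|≤3 frames.

Not definable by any modal formula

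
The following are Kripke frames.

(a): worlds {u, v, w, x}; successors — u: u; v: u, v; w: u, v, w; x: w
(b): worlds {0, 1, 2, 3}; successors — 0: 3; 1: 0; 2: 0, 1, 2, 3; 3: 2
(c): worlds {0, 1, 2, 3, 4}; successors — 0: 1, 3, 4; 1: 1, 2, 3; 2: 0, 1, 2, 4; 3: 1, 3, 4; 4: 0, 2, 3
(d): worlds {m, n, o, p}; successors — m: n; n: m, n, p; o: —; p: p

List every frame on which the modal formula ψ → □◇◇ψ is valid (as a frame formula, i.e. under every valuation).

(c)

The schema corresponds to a generalized confluence (Geach) condition: ∀x ∀z (xRz → ∃w (x = w ∧ zR²w)).
(a): fails — vRu but no t with v=t and uR²t.
(b): fails — 1R0 but no w with 1=w and 0R²w.
(c): holds.
(d): fails — nRp but no w with n=w and pR²w.
Valid on: (c).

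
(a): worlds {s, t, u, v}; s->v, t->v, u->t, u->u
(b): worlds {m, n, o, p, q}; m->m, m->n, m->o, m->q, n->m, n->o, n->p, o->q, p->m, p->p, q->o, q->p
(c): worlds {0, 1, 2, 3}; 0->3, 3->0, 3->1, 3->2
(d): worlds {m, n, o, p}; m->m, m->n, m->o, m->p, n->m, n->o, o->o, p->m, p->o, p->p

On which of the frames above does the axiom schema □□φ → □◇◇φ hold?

The schema corresponds to a generalized confluence (Geach) condition: ∀x ∀z (xRz → ∃w (xR²w ∧ zR²w)).
(a): fails — sRv but no w with sR²w and vR²w.
(b): ✓.
(c): fails — 0R3 but no w with 0R²w and 3R²w.
(d): ✓.
Valid on: (b), (d).

(b), (d)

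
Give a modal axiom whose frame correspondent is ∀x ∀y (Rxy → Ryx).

A defining formula is q → □◇q (the B axiom).

q → □◇q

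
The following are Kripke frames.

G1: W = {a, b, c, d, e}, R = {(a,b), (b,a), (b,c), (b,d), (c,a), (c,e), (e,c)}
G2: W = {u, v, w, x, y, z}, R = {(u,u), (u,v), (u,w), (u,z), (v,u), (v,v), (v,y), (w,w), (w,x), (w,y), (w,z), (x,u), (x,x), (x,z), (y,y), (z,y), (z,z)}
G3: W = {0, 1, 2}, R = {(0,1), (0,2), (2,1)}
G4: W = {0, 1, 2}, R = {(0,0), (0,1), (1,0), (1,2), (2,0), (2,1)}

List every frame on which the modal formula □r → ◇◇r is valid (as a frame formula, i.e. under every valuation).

G2, G4

The schema corresponds to a generalized confluence (Geach) condition: ∀x ∃w (xRw ∧ xR²w).
G1: fails — at a but no w with aRw and aR²w.
G2: holds.
G3: fails — at 1 but no w with 1Rw and 1R²w.
G4: holds.
Valid on: G2, G4.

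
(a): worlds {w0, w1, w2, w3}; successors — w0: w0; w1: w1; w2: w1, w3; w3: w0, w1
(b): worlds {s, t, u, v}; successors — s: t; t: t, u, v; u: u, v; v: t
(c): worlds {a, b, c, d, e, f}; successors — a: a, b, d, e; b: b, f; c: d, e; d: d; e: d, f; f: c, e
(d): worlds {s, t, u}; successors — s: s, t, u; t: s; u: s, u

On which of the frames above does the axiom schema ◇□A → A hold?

Frame correspondent (Sahlqvist): ∀x ∀y (xRy → ∃w (yRw ∧ x = w)) — i.e. a generalized confluence (Geach) condition.
(a): fails — w2Rw1 but no w with w1Rw and w2=w.
(b): fails — sRt but no w with tRw and s=w.
(c): fails — aRb but no w with bRw and a=w.
(d): ✓.

(d)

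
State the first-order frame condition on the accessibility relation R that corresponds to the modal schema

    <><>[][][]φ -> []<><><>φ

This is a Sahlqvist (Geach-type) schema ◇^2□^3φ → □^1◇^3φ.
Minimal-valuation argument: fix x; take any y with xR^2y and any z with xR^1z. Set V(φ) to the set of worlds R-reachable from y in exactly 3 steps. Then □^3φ holds at y, so the antecedent holds at x; validity forces ◇^3φ at z, giving a w with zR^3w and yR^3w.
First-order correspondent: forall x forall y forall z ((x R^2 y & xRz) -> exists w (y R^3 w & z R^3 w)).

forall x forall y forall z ((x R^2 y & xRz) -> exists w (y R^3 w & z R^3 w))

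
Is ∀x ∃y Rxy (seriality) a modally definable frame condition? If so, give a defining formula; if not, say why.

Definable; □r → ◇r defines it

The condition is seriality. A defining modal formula is □r → ◇r.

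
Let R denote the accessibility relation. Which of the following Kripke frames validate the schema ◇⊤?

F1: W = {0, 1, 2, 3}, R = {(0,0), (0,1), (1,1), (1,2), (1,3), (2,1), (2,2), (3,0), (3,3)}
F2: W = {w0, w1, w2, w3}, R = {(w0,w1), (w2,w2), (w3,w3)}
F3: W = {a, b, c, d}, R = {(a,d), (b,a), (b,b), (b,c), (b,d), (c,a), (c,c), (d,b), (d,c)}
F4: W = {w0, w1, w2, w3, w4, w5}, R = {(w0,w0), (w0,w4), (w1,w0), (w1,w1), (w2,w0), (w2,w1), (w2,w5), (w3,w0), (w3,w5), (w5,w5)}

This is the axiom for seriality; its first-order frame correspondent is ∀x ∃y Rxy.
F1: holds.
F2: fails — world w1 has no successor.
F3: holds.
F4: fails — world w4 has no successor.

F1, F3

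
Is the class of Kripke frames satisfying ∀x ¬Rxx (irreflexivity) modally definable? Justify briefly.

No — not modally definable

If a class were modally definable it would be closed under surjective bounded morphisms (Goldblatt–Thomason).
The 3-cycle (worlds w0,w1,w2 with w0→w1→w2→w0) is irreflexive, and the map sending every world to a single reflexive point • is a surjective bounded morphism (forth: every edge maps to (•,•); back: every world has a successor). So any modal formula valid on the 3-cycle is also valid on the reflexive point, which is not irreflexive.
So the class is not modally definable.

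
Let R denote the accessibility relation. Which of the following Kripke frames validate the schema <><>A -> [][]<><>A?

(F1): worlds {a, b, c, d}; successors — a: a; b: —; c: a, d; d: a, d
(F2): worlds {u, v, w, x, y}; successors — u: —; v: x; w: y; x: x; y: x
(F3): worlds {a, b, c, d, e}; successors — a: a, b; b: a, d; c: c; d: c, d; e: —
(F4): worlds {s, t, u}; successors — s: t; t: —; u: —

(F2), (F4)

The schema corresponds to a generalized confluence (Geach) condition: forall x forall y forall z ((x R^2 y & x R^2 z) -> exists w (y = w & z R^2 w)).
(F1): fails — cR²d, cR²a but no w with d=w and aR²w.
(F2): condition met.
(F3): fails — aR²a, aR²d but no w with a=w and dR²w.
(F4): condition met.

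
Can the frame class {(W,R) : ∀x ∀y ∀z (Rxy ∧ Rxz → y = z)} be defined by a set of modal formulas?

The condition is partial functionality. A defining modal formula is ◇q → □q.

Yes — defined by ◇q → □q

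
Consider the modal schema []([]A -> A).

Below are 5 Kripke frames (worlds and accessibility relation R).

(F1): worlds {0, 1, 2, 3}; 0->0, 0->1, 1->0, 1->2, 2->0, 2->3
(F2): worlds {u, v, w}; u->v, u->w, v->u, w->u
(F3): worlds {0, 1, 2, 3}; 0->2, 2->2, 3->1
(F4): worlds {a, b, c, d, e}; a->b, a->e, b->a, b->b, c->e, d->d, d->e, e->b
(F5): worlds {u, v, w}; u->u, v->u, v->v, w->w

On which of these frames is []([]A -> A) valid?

(F5)

The schema corresponds to shift-reflexivity: forall x forall y (Rxy -> Ryy).
(F1): fails — R12 but not R22.
(F2): fails — Ruv but not Rvv.
(F3): fails — R31 but not R11.
(F4): fails — Rae but not Ree.
(F5): satisfies the condition.
Valid on: (F5).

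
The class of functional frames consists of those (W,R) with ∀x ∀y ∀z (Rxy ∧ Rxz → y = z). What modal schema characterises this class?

◇q → □q

This is partial functionality; the standard corresponding axiom is CD: ◇q → □q.
Suppose ◇q→□q is valid. Take Rxy, Rxz and set V(q)={y}. Then ◇q at x, so □q at x, so q at z, i.e. z=y.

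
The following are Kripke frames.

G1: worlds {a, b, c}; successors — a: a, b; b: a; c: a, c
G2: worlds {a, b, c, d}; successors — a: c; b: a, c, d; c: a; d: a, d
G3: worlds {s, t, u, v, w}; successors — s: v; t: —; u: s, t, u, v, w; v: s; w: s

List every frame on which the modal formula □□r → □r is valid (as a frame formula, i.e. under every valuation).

G1

Frame correspondent (Sahlqvist): ∀x ∀y (Rxy → ∃z (Rxz ∧ Rzy)) — i.e. density.
G1: condition met.
G2: fails — Rac but no z with Raz and Rzc.
G3: fails — Rvs but no z with Rvz and Rzs.
Valid on: G1.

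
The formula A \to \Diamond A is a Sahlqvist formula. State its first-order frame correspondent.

reflexivity: \forall x Rxx

This is frame-equivalent to □A → A (substitute ¬A for A and contrapose).
Suppose □A→A is valid. At any x set V(A)={w : Rxw}. Then □A holds at x, so A holds at x, i.e. Rxx.
Conversely, any frame satisfying \forall x Rxx validates the schema.
Frame condition: \forall x Rxx.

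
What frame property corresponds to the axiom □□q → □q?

This is the C4 axiom.
It corresponds to density: ∀x ∀y (Rxy → ∃z (Rxz ∧ Rzy)).

density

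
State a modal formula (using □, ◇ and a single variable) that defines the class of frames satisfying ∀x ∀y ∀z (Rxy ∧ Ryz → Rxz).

□q → □□q

A defining formula is □q → □□q (the 4 axiom).
Suppose □q→□□q is valid. Take Rxy, Ryz and set V(q)={w : Rxw}. Then □q at x, so □□q at x, so □q at y, so q at z, i.e. Rxz.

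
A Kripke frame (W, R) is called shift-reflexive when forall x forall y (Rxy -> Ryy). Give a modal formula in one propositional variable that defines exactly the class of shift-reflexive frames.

A defining formula is □(□p → p) (the T□ axiom).
Suppose □(□p→p) is valid. Take Rxy and set V(p)={w : Ryw}. Then at y, □p holds; since □(□p→p) at x, □p→p at y, so p at y, i.e. Ryy.

□(□p → p)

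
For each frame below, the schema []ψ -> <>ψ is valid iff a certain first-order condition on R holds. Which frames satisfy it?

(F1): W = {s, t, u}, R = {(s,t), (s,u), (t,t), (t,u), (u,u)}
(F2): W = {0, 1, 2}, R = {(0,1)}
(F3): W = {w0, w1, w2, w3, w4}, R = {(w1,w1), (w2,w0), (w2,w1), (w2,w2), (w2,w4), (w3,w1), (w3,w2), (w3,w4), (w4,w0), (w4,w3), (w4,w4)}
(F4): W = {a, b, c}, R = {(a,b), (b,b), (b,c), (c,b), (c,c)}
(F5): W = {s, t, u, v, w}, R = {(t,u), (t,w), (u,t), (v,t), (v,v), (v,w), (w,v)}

(F1), (F4)

The schema corresponds to seriality: forall x exists y Rxy.
(F1): condition met.
(F2): fails — world 1 has no successor.
(F3): fails — world w0 has no successor.
(F4): condition met.
(F5): fails — world s has no successor.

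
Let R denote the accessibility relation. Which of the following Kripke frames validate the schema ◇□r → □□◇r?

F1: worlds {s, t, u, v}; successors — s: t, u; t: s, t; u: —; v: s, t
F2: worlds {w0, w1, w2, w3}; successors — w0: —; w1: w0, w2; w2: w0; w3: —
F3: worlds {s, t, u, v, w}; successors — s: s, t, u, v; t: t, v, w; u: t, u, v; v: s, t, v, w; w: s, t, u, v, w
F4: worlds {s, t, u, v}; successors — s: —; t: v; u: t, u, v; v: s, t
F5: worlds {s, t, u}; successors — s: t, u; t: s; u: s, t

F3

This is the axiom for a generalized confluence (Geach) condition; its first-order frame correspondent is ∀x ∀y ∀z ((xRy ∧ xR²z) → ∃w (yRw ∧ zRw)).
F1: fails — sRu, sR²s but no w with uRw and sRw.
F2: fails — w1Rw0, w1R²w0 but no w with w0Rw and w0Rw.
F3: condition met.
F4: fails — tRv, tR²s but no w with vRw and sRw.
F5: fails — sRt, sR²s but no w with tRw and sRw.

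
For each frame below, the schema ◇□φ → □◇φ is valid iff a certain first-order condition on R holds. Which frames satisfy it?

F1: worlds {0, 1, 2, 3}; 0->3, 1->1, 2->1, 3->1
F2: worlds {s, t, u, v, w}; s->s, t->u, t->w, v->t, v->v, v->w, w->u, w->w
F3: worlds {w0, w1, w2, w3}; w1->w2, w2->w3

The schema corresponds to convergence: ∀x ∀y ∀z (Rxy ∧ Rxz → ∃w (Ryw ∧ Rzw)).
F1: ✓.
F2: fails — Rtw and Rtu but w and u have no common successor.
F3: fails — Rw2w3 and Rw2w3 but w3 and w3 have no common successor.
Valid on: F1.

F1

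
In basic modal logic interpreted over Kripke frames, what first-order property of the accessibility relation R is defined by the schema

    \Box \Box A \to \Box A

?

Density

Suppose □□A→□A is valid. Take Rxy and set V(A)={w : xR²w}. Then □□A at x, so □A at x, so A at y, i.e. ∃z(Rxz∧Rzy).
The converse is a direct semantic check.
Frame condition: \forall x \forall y (Rxy \to \exists z (Rxz \wedge Rzy)).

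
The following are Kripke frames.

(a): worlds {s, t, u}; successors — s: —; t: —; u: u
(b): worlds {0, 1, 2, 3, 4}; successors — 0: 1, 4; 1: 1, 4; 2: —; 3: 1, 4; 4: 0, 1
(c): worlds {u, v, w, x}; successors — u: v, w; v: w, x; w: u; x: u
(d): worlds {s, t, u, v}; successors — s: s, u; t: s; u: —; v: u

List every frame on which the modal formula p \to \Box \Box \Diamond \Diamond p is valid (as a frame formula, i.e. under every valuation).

Frame correspondent (Sahlqvist): \forall x \forall z (x R^2 z \to \exists w (x = w \wedge z R^2 w)) — i.e. a generalized confluence (Geach) condition.
(a): condition met.
(b): fails — 0R²4 but no w with 0=w and 4R²w.
(c): fails — uR²w but no t with u=t and wR²t.
(d): fails — sR²u but no w with s=w and uR²w.
Valid on: (a).

(a)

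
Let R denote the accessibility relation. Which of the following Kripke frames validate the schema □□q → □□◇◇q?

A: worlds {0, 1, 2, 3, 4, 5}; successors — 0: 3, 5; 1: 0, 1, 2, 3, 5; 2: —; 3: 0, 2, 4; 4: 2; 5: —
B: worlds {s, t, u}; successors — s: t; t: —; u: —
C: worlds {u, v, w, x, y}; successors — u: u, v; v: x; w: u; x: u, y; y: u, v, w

This is the axiom for a generalized confluence (Geach) condition; its first-order frame correspondent is ∀x ∀z (xR²z → ∃w (xR²w ∧ zR²w)).
A: fails — 0R²2 but no w with 0R²w and 2R²w.
B: condition met.
C: condition met.
Valid on: B, C.

B, C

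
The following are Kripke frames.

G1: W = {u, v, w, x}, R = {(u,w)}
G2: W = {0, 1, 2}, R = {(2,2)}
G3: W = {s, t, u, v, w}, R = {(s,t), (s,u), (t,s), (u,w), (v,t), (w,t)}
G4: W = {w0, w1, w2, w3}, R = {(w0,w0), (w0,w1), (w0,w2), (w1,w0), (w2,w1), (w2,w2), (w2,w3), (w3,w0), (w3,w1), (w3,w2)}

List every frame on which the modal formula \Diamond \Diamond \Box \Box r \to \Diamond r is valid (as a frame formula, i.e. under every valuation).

G1, G2, G4

This is the axiom for a generalized confluence (Geach) condition; its first-order frame correspondent is \forall x \forall y (x R^2 y \to \exists w (y R^2 w \wedge xRw)).
G1: ✓.
G2: ✓.
G3: fails — sR²s but no w* with sR²w* and sRw*.
G4: ✓.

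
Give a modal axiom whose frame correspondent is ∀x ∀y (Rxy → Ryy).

□(□p → p)

The condition is shift-reflexivity. The T□ schema □(□p → p) defines it.
Suppose □(□p→p) is valid. Take Rxy and set V(p)={w : Ryw}. Then at y, □p holds; since □(□p→p) at x, □p→p at y, so p at y, i.e. Ryy.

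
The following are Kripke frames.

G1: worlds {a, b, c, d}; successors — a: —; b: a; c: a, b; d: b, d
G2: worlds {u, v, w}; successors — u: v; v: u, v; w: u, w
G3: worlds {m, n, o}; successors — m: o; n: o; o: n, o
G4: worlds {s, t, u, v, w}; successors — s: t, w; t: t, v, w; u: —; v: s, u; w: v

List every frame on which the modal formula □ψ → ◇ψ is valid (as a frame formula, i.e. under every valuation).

This is the axiom for seriality; its first-order frame correspondent is ∀x ∃y Rxy.
G1: fails — world a has no successor.
G2: holds.
G3: holds.
G4: fails — world u has no successor.

G2, G3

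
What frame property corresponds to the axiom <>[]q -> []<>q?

Suppose ◇□q→□◇q is valid. Take Rxy, Rxz and set V(q)={w : Ryw}. Then □q at y so ◇□q at x, so □◇q at x, so ◇q at z, giving w with Rzw and Ryw.

Convergence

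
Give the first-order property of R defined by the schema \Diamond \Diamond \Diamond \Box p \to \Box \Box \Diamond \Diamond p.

\forall x \forall y \forall z ((x R^3 y \wedge x R^2 z) \to \exists w (yRw \wedge z R^2 w))

This is a Sahlqvist (Geach-type) schema ◇^3□^1p → □^2◇^2p.
Minimal-valuation argument: fix x; take any y with xR^3y and any z with xR^2z. Set V(p) to the set of worlds R-reachable from y in exactly 1 step. Then □^1p holds at y, so the antecedent holds at x; validity forces ◇^2p at z, giving a w with zR^2w and yR^1w.
First-order correspondent: \forall x \forall y \forall z ((x R^3 y \wedge x R^2 z) \to \exists w (yRw \wedge z R^2 w)).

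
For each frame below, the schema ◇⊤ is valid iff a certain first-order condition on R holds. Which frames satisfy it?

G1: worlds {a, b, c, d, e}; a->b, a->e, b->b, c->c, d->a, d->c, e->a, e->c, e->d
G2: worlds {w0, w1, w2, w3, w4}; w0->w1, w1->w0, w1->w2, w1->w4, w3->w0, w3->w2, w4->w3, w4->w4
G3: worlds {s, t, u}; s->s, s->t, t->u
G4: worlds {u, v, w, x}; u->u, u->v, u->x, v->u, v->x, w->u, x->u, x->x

The schema corresponds to seriality: ∀x ∃y Rxy.
G1: satisfies the condition.
G2: fails — world w2 has no successor.
G3: fails — world u has no successor.
G4: satisfies the condition.

G1, G4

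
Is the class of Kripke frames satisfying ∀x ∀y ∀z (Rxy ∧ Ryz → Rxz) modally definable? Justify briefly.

The condition is transitivity. A defining modal formula is □q → □□q.
Suppose □q→□□q is valid. Take Rxy, Ryz and set V(q)={w : Rxw}. Then □q at x, so □□q at x, so □q at y, so q at z, i.e. Rxz.

Yes, by □q → □□q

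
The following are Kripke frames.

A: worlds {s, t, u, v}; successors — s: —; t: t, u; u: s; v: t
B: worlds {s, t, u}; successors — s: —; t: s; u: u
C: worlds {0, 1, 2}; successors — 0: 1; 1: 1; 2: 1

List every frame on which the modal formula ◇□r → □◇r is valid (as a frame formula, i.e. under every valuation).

C

Frame correspondent (Sahlqvist): ∀x ∀y ∀z (Rxy ∧ Rxz → ∃w (Ryw ∧ Rzw)) — i.e. convergence.
A: fails — Rtt and Rtu but t and u have no common successor.
B: fails — Rts and Rts but s and s have no common successor.
C: holds.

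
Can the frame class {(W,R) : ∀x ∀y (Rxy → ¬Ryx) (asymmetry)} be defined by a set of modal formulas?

No — not modally definable

Modal frame validity is preserved under surjective bounded morphisms.
The 3-cycle (worlds s,t,u with s→t→u→s) is asymmetric. Mapping every world to a single reflexive point • is a surjective bounded morphism, and the reflexive point is not asymmetric (R•• but asymmetry requires ¬R••).
So the class is not modally definable.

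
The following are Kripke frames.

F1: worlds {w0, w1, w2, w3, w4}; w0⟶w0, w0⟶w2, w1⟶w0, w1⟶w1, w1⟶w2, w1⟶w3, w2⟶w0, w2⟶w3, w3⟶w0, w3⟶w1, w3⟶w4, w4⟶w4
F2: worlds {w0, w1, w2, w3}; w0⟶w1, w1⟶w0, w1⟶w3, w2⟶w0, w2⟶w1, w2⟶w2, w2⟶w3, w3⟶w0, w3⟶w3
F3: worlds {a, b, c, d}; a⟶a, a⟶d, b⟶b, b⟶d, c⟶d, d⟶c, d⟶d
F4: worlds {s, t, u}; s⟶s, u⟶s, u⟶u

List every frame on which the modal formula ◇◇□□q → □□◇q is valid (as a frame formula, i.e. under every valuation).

F3, F4

The schema corresponds to a generalized confluence (Geach) condition: ∀x ∀y ∀z ((xR²y ∧ xR²z) → ∃w (yR²w ∧ zRw)).
F1: fails — w1R²w0, w1R²w4 but no w with w0R²w and w4Rw.
F2: fails — w0R²w0, w0R²w0 but no w with w0R²w and w0Rw.
F3: holds.
F4: holds.
Valid on: F3, F4.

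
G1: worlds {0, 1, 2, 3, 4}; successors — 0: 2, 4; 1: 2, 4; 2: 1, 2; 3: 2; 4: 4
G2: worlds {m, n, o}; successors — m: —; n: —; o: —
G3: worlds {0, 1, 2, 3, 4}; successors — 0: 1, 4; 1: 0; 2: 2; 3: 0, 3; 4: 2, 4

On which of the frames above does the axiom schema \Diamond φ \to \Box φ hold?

G2

The schema corresponds to partial functionality: \forall x \forall y \forall z (Rxy \wedge Rxz \to y = z).
G1: fails — 0 sees both 2 and 4.
G2: condition met.
G3: fails — 0 sees both 1 and 4.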